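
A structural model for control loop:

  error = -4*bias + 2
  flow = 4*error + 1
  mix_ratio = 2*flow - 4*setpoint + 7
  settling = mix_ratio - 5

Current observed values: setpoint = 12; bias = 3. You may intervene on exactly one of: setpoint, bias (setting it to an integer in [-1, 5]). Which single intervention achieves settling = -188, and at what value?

Intervening on setpoint: settling = -4*setpoint - 76. Reaching -188 requires setpoint = 28, outside [-1, 5].
Intervening on bias: with other inputs at their observed values, settling = -32*bias - 28. Solving for -188 gives bias = 5, within [-1, 5].

set bias = 5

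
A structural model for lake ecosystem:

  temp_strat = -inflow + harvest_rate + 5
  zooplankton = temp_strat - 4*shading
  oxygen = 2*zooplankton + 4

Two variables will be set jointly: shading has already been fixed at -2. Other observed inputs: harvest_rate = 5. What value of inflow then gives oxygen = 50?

With shading held at -2:
Substituting into the temp_strat equation gives temp_strat = -inflow + 10.
Substituting into the zooplankton equation gives zooplankton = -inflow + 18.
Substituting into the oxygen equation gives oxygen = -2*inflow + 40.
Solve -2*inflow + 40 = 50: inflow = (50 - 40) / -2 = -5.

inflow = -5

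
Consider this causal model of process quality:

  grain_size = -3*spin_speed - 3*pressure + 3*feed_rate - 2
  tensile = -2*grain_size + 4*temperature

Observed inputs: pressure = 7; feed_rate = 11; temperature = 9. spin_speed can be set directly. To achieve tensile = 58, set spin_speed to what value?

spin_speed = 7

Substituting into the grain_size equation gives grain_size = -3*spin_speed + 10.
So tensile = 6*spin_speed + 16.
Solve 6*spin_speed + 16 = 58: spin_speed = (58 - 16) / 6 = 7.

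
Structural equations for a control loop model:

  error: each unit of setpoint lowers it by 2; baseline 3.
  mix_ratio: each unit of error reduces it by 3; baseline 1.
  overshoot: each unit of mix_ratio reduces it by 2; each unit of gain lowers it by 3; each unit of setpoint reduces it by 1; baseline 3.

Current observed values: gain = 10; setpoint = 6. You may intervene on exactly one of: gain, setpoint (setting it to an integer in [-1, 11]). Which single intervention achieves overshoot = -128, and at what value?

Intervening on gain: overshoot = -3*gain - 59. Reaching -128 requires gain = 23, outside [-1, 11].
Intervening on setpoint: with other inputs at their observed values, overshoot = -13*setpoint - 11. Solving for -128 gives setpoint = 9, within [-1, 11].

set setpoint = 9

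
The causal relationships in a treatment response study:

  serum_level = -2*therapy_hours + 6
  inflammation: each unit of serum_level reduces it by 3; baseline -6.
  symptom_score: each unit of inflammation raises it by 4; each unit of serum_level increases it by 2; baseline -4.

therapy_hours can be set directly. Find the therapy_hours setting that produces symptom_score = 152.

Substituting into the inflammation equation gives inflammation = 6*therapy_hours - 24.
So symptom_score = 20*therapy_hours - 88.
Solve 20*therapy_hours - 88 = 152: therapy_hours = (152 + 88) / 20 = 12.

therapy_hours = 12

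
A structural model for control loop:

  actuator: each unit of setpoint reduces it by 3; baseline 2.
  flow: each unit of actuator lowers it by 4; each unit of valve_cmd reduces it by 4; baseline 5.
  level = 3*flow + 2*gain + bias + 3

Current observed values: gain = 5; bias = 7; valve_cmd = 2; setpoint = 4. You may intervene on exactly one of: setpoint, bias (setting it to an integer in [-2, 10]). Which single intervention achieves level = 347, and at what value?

set setpoint = 10

Intervening on setpoint: with other inputs at their observed values, level = 36*setpoint - 13. Solving for 347 gives setpoint = 10, within [-2, 10].
Intervening on bias: level = bias + 124. Reaching 347 requires bias = 223, outside [-2, 10].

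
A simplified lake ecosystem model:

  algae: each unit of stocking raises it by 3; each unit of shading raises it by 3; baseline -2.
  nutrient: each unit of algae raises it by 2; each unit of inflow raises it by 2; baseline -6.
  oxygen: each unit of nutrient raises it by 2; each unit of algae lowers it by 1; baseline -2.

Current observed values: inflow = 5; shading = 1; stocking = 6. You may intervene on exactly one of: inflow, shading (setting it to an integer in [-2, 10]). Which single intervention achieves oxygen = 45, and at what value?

Intervening on inflow: oxygen = 4*inflow + 43. Reaching 45 requires inflow = 1/2, not an integer.
Intervening on shading: with other inputs at their observed values, oxygen = 9*shading + 54. Solving for 45 gives shading = -1, within [-2, 10].

set shading = -1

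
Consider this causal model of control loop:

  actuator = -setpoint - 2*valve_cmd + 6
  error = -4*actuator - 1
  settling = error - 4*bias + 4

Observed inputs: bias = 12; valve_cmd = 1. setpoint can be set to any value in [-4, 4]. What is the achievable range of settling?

Substituting into the actuator equation gives actuator = -setpoint + 4.
Substituting into the error equation gives error = 4*setpoint - 17.
Substituting into the settling equation gives settling = 4*setpoint - 61.
Linear in setpoint, so extremes are at the endpoints: setpoint = -4 gives settling = -77; setpoint = 4 gives settling = -45.

-77 to -45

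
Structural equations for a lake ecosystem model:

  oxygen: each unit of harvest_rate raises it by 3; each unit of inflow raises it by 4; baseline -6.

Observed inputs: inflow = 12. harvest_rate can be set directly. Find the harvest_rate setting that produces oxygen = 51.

harvest_rate = 3

Substituting into the oxygen equation gives oxygen = 3*harvest_rate + 42.
Solve 3*harvest_rate + 42 = 51: harvest_rate = (51 - 42) / 3 = 3.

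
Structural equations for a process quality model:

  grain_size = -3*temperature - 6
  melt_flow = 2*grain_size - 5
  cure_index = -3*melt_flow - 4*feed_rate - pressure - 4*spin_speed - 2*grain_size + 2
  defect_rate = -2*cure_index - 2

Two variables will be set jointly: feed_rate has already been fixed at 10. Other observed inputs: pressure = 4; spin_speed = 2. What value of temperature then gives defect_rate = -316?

With feed_rate held at 10:
Substituting into the melt_flow equation gives melt_flow = -6*temperature - 17.
Substituting into the cure_index equation gives cure_index = 24*temperature + 13.
So defect_rate = -48*temperature - 28.
Solve -48*temperature - 28 = -316: temperature = (-316 + 28) / -48 = 6.

temperature = 6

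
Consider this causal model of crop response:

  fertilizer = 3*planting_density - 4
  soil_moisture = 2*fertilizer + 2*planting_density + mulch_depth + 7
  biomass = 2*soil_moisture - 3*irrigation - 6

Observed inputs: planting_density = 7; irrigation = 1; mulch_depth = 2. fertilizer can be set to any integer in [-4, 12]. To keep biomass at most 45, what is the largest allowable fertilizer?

Intervening on fertilizer fixes its value directly, overriding its dependence on planting_density.
Substituting into the soil_moisture equation gives soil_moisture = 2*fertilizer + 23.
Substituting into the biomass equation gives biomass = 4*fertilizer + 37.
Require 4*fertilizer + 37 ≤ 45, so fertilizer ≤ 2.
The largest integer in [-4, 12] satisfying this is 2.

fertilizer = 2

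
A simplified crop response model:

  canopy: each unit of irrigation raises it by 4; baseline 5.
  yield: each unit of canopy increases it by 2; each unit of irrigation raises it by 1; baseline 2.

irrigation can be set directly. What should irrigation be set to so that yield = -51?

Substituting into the yield equation gives yield = 9*irrigation + 12.
Solve 9*irrigation + 12 = -51: irrigation = (-51 - 12) / 9 = -7.

irrigation = -7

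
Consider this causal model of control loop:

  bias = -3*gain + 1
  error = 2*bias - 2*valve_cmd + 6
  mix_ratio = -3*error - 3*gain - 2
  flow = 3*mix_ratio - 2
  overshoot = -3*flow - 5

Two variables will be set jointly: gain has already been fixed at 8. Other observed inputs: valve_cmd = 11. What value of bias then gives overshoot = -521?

With gain held at 8:
Intervening on bias fixes its value directly, overriding its dependence on gain.
Substituting into the error equation gives error = 2*bias - 16.
So mix_ratio = -6*bias + 22.
This gives flow = -18*bias + 64.
overshoot becomes 54*bias - 197.
Solve 54*bias - 197 = -521: bias = (-521 + 197) / 54 = -6.

bias = -6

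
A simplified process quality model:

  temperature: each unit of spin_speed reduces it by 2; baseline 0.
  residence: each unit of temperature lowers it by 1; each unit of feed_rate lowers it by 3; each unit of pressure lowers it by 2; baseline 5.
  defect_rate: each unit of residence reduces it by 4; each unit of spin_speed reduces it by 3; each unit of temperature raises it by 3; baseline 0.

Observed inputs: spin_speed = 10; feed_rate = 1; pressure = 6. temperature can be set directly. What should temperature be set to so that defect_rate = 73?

Intervening on temperature fixes its value directly, overriding its dependence on spin_speed.
Substituting into the residence equation gives residence = -temperature - 10.
defect_rate becomes 7*temperature + 10.
Solve 7*temperature + 10 = 73: temperature = (73 - 10) / 7 = 9.

temperature = 9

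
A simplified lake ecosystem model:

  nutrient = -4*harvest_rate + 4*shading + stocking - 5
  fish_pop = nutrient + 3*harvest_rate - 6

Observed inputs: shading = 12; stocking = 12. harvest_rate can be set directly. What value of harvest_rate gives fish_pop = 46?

Substituting into the nutrient equation gives nutrient = -4*harvest_rate + 55.
This gives fish_pop = -harvest_rate + 49.
Solve -harvest_rate + 49 = 46: harvest_rate = (46 - 49) / -1 = 3.

harvest_rate = 3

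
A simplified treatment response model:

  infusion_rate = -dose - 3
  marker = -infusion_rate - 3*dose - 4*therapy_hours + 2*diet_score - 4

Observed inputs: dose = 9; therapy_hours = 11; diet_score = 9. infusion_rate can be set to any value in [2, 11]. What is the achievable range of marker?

Intervening on infusion_rate fixes its value directly, overriding its dependence on dose.
Substituting into the marker equation gives marker = -infusion_rate - 57.
Linear in infusion_rate, so extremes are at the endpoints: infusion_rate = 2 gives marker = -59; infusion_rate = 11 gives marker = -68.

-68 to -59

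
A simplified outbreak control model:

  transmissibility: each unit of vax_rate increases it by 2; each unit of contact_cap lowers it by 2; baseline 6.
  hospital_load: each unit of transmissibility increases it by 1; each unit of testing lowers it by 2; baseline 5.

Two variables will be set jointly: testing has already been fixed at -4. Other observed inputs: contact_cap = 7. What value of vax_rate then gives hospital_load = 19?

vax_rate = 7

With testing held at -4:
Substituting into the transmissibility equation gives transmissibility = 2*vax_rate - 8.
Substituting into the hospital_load equation gives hospital_load = 2*vax_rate + 5.
Solve 2*vax_rate + 5 = 19: vax_rate = (19 - 5) / 2 = 7.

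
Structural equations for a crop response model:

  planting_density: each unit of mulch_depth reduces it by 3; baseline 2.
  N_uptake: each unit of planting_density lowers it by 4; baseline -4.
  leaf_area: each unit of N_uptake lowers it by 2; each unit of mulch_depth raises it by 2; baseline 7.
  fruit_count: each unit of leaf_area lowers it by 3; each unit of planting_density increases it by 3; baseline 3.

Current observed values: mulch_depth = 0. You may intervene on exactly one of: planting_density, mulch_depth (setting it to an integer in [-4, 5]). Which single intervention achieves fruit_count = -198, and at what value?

Intervening on planting_density: fruit_count = -21*planting_density - 42. Reaching -198 requires planting_density = 52/7, not an integer.
Intervening on mulch_depth: with other inputs at their observed values, fruit_count = 57*mulch_depth - 84. Solving for -198 gives mulch_depth = -2, within [-4, 5].

set mulch_depth = -2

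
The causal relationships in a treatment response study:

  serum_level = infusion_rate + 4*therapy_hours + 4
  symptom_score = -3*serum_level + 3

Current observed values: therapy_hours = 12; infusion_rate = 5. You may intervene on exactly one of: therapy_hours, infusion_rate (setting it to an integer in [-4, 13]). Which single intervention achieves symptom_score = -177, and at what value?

Intervening on therapy_hours: symptom_score = -12*therapy_hours - 24. Reaching -177 requires therapy_hours = 51/4, not an integer.
Intervening on infusion_rate: with other inputs at their observed values, symptom_score = -3*infusion_rate - 153. Solving for -177 gives infusion_rate = 8, within [-4, 13].

set infusion_rate = 8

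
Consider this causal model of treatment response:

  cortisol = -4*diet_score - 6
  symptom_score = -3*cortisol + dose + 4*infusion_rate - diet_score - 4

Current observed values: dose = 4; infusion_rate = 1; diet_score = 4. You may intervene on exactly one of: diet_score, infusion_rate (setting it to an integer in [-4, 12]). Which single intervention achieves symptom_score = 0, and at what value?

Intervening on diet_score: with other inputs at their observed values, symptom_score = 11*diet_score + 22. Solving for 0 gives diet_score = -2, within [-4, 12].
Intervening on infusion_rate: symptom_score = 4*infusion_rate + 62. Reaching 0 requires infusion_rate = -31/2, not an integer.

set diet_score = -2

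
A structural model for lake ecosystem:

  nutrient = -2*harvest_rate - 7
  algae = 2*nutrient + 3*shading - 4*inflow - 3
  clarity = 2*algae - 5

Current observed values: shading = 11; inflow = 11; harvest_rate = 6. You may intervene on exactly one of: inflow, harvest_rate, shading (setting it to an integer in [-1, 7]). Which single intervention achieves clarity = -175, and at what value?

Intervening on inflow: clarity = -8*inflow - 21. Reaching -175 requires inflow = 77/4, not an integer.
Intervening on harvest_rate: clarity = -8*harvest_rate - 61. Reaching -175 requires harvest_rate = 57/4, not an integer.
Intervening on shading: with other inputs at their observed values, clarity = 6*shading - 175. Solving for -175 gives shading = 0, within [-1, 7].

set shading = 0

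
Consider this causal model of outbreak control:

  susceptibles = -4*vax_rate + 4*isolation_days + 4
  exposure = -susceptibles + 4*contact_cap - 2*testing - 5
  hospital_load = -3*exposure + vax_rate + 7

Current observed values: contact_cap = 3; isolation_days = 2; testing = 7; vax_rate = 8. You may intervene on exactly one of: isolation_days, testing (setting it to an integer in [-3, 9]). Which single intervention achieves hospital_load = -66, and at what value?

Intervening on isolation_days: hospital_load = 12*isolation_days - 48. Reaching -66 requires isolation_days = -3/2, not an integer.
Intervening on testing: with other inputs at their observed values, hospital_load = 6*testing - 66. Solving for -66 gives testing = 0, within [-3, 9].

set testing = 0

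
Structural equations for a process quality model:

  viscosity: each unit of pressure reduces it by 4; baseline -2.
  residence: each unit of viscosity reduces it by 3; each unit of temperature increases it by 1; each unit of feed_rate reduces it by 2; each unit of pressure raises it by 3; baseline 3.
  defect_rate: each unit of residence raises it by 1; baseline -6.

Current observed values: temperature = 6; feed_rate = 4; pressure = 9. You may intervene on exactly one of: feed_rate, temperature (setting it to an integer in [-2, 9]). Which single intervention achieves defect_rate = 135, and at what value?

set temperature = 5

Intervening on feed_rate: defect_rate = -2*feed_rate + 144. Reaching 135 requires feed_rate = 9/2, not an integer.
Intervening on temperature: with other inputs at their observed values, defect_rate = temperature + 130. Solving for 135 gives temperature = 5, within [-2, 9].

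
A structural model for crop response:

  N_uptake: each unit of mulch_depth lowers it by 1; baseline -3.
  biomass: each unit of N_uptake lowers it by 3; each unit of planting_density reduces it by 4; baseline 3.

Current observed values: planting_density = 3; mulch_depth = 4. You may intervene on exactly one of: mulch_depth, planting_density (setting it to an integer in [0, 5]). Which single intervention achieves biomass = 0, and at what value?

Intervening on mulch_depth: with other inputs at their observed values, biomass = 3*mulch_depth. Solving for 0 gives mulch_depth = 0, within [0, 5].
Intervening on planting_density: biomass = -4*planting_density + 24. Reaching 0 requires planting_density = 6, outside [0, 5].

set mulch_depth = 0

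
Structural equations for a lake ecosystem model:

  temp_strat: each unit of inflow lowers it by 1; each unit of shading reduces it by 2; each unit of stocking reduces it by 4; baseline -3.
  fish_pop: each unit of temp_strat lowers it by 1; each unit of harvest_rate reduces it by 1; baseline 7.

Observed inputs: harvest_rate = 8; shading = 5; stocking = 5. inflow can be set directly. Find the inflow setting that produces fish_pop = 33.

inflow = 1

Substituting into the temp_strat equation gives temp_strat = -inflow - 33.
Substituting into the fish_pop equation gives fish_pop = inflow + 32.
Solve inflow + 32 = 33: inflow = (33 - 32) / 1 = 1.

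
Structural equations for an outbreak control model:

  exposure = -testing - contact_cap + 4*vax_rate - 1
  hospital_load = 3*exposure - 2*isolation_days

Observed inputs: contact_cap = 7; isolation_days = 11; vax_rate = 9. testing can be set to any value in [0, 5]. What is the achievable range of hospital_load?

Substituting into the exposure equation gives exposure = -testing + 28.
This gives hospital_load = -3*testing + 62.
Linear in testing, so extremes are at the endpoints: testing = 0 gives hospital_load = 62; testing = 5 gives hospital_load = 47.

47 to 62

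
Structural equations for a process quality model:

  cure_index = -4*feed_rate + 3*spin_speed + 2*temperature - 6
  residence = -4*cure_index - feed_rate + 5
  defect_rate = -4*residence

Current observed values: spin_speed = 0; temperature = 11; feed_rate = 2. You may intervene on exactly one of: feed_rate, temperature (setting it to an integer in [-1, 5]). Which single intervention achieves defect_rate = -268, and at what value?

Intervening on feed_rate: defect_rate = -60*feed_rate + 236. Reaching -268 requires feed_rate = 42/5, not an integer.
Intervening on temperature: with other inputs at their observed values, defect_rate = 32*temperature - 236. Solving for -268 gives temperature = -1, within [-1, 5].

set temperature = -1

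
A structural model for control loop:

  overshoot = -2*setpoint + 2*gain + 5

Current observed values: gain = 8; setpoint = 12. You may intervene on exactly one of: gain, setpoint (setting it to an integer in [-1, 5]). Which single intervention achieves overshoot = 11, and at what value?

set setpoint = 5

Intervening on gain: overshoot = 2*gain - 19. Reaching 11 requires gain = 15, outside [-1, 5].
Intervening on setpoint: with other inputs at their observed values, overshoot = -2*setpoint + 21. Solving for 11 gives setpoint = 5, within [-1, 5].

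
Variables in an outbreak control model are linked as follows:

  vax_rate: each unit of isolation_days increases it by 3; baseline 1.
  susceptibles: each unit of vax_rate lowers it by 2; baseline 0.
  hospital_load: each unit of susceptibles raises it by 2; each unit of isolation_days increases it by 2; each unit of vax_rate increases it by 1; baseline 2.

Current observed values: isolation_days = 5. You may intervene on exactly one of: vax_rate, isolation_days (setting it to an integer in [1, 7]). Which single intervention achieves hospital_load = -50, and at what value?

set isolation_days = 7

Intervening on vax_rate: hospital_load = -3*vax_rate + 12. Reaching -50 requires vax_rate = 62/3, not an integer.
Intervening on isolation_days: with other inputs at their observed values, hospital_load = -7*isolation_days - 1. Solving for -50 gives isolation_days = 7, within [1, 7].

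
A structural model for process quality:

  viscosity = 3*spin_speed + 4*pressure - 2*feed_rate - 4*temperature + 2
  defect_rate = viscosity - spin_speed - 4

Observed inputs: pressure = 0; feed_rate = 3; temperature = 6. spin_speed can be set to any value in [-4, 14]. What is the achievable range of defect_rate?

-40 to -4

Substituting into the viscosity equation gives viscosity = 3*spin_speed - 28.
So defect_rate = 2*spin_speed - 32.
Linear in spin_speed, so extremes are at the endpoints: spin_speed = -4 gives defect_rate = -40; spin_speed = 14 gives defect_rate = -4.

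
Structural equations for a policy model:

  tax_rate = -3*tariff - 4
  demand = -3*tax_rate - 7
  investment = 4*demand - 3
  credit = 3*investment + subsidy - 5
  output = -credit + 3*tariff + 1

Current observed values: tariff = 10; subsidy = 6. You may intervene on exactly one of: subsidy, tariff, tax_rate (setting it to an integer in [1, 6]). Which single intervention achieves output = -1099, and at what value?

set subsidy = 4

Intervening on subsidy: with other inputs at their observed values, output = -subsidy - 1095. Solving for -1099 gives subsidy = 4, within [1, 6].
Intervening on tariff: output = -105*tariff - 51. Reaching -1099 requires tariff = 1048/105, not an integer.
Intervening on tax_rate: output = 36*tax_rate + 123. Reaching -1099 requires tax_rate = -611/18, not an integer.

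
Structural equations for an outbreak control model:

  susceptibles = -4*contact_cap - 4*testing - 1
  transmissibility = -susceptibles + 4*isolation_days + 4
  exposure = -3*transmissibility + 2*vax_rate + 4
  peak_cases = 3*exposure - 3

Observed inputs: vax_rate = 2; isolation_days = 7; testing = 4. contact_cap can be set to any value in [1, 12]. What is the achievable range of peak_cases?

Substituting into the susceptibles equation gives susceptibles = -4*contact_cap - 17.
transmissibility becomes 4*contact_cap + 49.
This gives exposure = -12*contact_cap - 139.
So peak_cases = -36*contact_cap - 420.
Linear in contact_cap, so extremes are at the endpoints: contact_cap = 1 gives peak_cases = -456; contact_cap = 12 gives peak_cases = -852.

-852 to -456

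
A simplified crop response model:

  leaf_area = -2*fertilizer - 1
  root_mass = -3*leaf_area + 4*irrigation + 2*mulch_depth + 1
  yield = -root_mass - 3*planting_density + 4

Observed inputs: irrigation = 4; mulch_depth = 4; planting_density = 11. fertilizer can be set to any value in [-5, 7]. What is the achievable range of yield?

Substituting into the root_mass equation gives root_mass = 6*fertilizer + 28.
Substituting into the yield equation gives yield = -6*fertilizer - 57.
Linear in fertilizer, so extremes are at the endpoints: fertilizer = -5 gives yield = -27; fertilizer = 7 gives yield = -99.

-99 to -27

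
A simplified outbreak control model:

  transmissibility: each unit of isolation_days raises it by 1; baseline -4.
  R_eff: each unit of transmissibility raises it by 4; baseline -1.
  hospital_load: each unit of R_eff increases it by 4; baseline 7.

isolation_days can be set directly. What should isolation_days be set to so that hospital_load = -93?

Substituting into the R_eff equation gives R_eff = 4*isolation_days - 17.
Substituting into the hospital_load equation gives hospital_load = 16*isolation_days - 61.
Solve 16*isolation_days - 61 = -93: isolation_days = (-93 + 61) / 16 = -2.

isolation_days = -2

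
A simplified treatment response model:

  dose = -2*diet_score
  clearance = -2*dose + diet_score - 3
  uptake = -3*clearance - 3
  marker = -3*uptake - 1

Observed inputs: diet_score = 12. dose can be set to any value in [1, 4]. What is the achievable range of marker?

Intervening on dose fixes its value directly, overriding its dependence on diet_score.
Substituting into the clearance equation gives clearance = -2*dose + 9.
Substituting into the uptake equation gives uptake = 6*dose - 30.
So marker = -18*dose + 89.
Linear in dose, so extremes are at the endpoints: dose = 1 gives marker = 71; dose = 4 gives marker = 17.

17 to 71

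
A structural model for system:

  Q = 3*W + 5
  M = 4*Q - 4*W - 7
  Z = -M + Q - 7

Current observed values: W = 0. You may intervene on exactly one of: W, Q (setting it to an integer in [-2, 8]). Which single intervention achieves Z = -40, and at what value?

Intervening on W: with other inputs at their observed values, Z = -5*W - 15. Solving for -40 gives W = 5, within [-2, 8].
Intervening on Q: Z = -3*Q. Reaching -40 requires Q = 40/3, not an integer.

set W = 5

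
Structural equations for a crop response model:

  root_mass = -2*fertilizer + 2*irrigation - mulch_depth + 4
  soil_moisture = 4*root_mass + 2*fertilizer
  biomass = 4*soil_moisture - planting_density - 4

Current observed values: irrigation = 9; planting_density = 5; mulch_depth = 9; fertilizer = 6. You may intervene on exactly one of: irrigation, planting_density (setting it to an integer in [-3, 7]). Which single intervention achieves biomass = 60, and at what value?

set planting_density = 0

Intervening on irrigation: biomass = 32*irrigation - 233. Reaching 60 requires irrigation = 293/32, not an integer.
Intervening on planting_density: with other inputs at their observed values, biomass = -planting_density + 60. Solving for 60 gives planting_density = 0, within [-3, 7].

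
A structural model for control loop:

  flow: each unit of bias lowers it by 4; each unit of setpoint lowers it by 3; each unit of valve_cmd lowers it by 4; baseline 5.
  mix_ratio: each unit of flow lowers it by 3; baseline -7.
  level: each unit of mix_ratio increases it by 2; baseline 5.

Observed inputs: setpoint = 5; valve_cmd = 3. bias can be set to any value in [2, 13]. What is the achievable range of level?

Substituting into the flow equation gives flow = -4*bias - 22.
Substituting into the mix_ratio equation gives mix_ratio = 12*bias + 59.
level becomes 24*bias + 123.
Linear in bias, so extremes are at the endpoints: bias = 2 gives level = 171; bias = 13 gives level = 435.

171 to 435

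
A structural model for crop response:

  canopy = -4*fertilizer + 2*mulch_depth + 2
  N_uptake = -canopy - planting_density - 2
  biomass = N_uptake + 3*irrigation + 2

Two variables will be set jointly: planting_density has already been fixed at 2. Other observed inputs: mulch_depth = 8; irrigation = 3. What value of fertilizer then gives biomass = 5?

With planting_density held at 2:
Substituting into the canopy equation gives canopy = -4*fertilizer + 18.
This gives N_uptake = 4*fertilizer - 22.
So biomass = 4*fertilizer - 11.
Solve 4*fertilizer - 11 = 5: fertilizer = (5 + 11) / 4 = 4.

fertilizer = 4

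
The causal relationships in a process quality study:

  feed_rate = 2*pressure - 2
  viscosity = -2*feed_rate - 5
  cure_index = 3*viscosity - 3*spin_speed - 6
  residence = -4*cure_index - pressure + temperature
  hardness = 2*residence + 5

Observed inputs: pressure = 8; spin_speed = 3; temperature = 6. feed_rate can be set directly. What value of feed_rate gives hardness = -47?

feed_rate = -6

Intervening on feed_rate fixes its value directly, overriding its dependence on pressure.
Substituting into the cure_index equation gives cure_index = -6*feed_rate - 30.
This gives residence = 24*feed_rate + 118.
This gives hardness = 48*feed_rate + 241.
Solve 48*feed_rate + 241 = -47: feed_rate = (-47 - 241) / 48 = -6.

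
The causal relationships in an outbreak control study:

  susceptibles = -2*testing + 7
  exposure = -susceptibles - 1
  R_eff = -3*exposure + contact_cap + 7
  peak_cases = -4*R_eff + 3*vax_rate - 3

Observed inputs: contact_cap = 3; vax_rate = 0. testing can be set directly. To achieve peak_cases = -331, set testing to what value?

testing = -8

Substituting into the exposure equation gives exposure = 2*testing - 8.
Substituting into the R_eff equation gives R_eff = -6*testing + 34.
Substituting into the peak_cases equation gives peak_cases = 24*testing - 139.
Solve 24*testing - 139 = -331: testing = (-331 + 139) / 24 = -8.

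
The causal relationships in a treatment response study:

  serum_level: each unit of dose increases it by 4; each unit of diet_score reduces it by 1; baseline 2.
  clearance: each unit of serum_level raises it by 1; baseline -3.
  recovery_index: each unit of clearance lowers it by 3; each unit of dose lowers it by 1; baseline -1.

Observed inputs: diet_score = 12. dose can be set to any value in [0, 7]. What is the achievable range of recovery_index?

Substituting into the serum_level equation gives serum_level = 4*dose - 10.
This gives clearance = 4*dose - 13.
Substituting into the recovery_index equation gives recovery_index = -13*dose + 38.
Linear in dose, so extremes are at the endpoints: dose = 0 gives recovery_index = 38; dose = 7 gives recovery_index = -53.

-53 to 38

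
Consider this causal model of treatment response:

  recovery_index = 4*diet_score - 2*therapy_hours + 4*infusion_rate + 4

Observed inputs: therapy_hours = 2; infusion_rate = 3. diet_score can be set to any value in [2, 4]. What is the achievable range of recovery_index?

Substituting into the recovery_index equation gives recovery_index = 4*diet_score + 12.
Linear in diet_score, so extremes are at the endpoints: diet_score = 2 gives recovery_index = 20; diet_score = 4 gives recovery_index = 28.

20 to 28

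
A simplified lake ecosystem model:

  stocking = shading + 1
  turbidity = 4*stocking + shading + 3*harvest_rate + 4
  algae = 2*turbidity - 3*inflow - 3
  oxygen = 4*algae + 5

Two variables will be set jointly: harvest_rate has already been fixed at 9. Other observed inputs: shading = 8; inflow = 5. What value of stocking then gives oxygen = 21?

stocking = -7

With harvest_rate held at 9:
Intervening on stocking fixes its value directly, overriding its dependence on shading.
Substituting into the turbidity equation gives turbidity = 4*stocking + 39.
Substituting into the algae equation gives algae = 8*stocking + 60.
Substituting into the oxygen equation gives oxygen = 32*stocking + 245.
Solve 32*stocking + 245 = 21: stocking = (21 - 245) / 32 = -7.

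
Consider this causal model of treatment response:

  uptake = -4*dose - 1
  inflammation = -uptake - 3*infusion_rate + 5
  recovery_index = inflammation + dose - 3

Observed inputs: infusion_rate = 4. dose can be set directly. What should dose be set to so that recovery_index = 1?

dose = 2

Substituting into the inflammation equation gives inflammation = 4*dose - 6.
Substituting into the recovery_index equation gives recovery_index = 5*dose - 9.
Solve 5*dose - 9 = 1: dose = (1 + 9) / 5 = 2.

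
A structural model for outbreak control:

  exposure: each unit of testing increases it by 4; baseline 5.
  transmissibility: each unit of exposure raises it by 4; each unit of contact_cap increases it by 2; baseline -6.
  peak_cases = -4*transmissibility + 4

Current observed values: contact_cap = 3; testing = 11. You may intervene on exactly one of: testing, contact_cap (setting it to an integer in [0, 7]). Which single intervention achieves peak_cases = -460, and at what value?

Intervening on testing: with other inputs at their observed values, peak_cases = -64*testing - 76. Solving for -460 gives testing = 6, within [0, 7].
Intervening on contact_cap: peak_cases = -8*contact_cap - 756. Reaching -460 requires contact_cap = -37, outside [0, 7].

set testing = 6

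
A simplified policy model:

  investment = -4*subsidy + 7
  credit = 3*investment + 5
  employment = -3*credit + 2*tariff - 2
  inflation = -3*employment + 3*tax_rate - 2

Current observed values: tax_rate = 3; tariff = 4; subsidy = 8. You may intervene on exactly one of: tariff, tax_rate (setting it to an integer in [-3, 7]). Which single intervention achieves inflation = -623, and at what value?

Intervening on tariff: with other inputs at their observed values, inflation = -6*tariff - 617. Solving for -623 gives tariff = 1, within [-3, 7].
Intervening on tax_rate: inflation = 3*tax_rate - 650. Reaching -623 requires tax_rate = 9, outside [-3, 7].

set tariff = 1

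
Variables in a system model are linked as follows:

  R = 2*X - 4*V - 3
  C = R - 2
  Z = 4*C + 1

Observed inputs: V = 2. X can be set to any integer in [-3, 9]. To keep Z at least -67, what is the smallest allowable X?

Substituting into the R equation gives R = 2*X - 11.
Substituting into the C equation gives C = 2*X - 13.
Substituting into the Z equation gives Z = 8*X - 51.
Require 8*X - 51 ≥ -67, so X ≥ -2.
The smallest integer in [-3, 9] satisfying this is -2.

X = -2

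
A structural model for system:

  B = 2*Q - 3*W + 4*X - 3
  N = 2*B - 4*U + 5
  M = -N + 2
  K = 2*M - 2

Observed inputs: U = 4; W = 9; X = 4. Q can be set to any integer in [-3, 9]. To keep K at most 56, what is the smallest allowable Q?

Substituting into the B equation gives B = 2*Q - 14.
This gives N = 4*Q - 39.
So M = -4*Q + 41.
Substituting into the K equation gives K = -8*Q + 80.
Require -8*Q + 80 ≤ 56, so Q ≥ 3.
The smallest integer in [-3, 9] satisfying this is 3.

Q = 3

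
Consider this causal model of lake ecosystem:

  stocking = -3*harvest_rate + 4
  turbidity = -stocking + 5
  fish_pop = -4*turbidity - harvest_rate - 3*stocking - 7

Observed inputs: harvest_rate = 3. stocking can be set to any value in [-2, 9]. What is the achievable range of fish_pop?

Intervening on stocking fixes its value directly, overriding its dependence on harvest_rate.
Substituting into the fish_pop equation gives fish_pop = stocking - 30.
Linear in stocking, so extremes are at the endpoints: stocking = -2 gives fish_pop = -32; stocking = 9 gives fish_pop = -21.

-32 to -21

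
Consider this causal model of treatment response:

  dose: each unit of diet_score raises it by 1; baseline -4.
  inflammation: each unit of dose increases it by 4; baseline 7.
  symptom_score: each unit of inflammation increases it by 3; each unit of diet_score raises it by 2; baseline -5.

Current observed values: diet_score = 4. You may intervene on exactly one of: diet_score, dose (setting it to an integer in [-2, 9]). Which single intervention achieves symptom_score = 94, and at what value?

Intervening on diet_score: with other inputs at their observed values, symptom_score = 14*diet_score - 32. Solving for 94 gives diet_score = 9, within [-2, 9].
Intervening on dose: symptom_score = 12*dose + 24. Reaching 94 requires dose = 35/6, not an integer.

set diet_score = 9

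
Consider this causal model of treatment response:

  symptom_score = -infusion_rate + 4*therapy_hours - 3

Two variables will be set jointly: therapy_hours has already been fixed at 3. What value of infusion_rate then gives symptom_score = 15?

infusion_rate = -6

With therapy_hours held at 3:
Substituting into the symptom_score equation gives symptom_score = -infusion_rate + 9.
Solve -infusion_rate + 9 = 15: infusion_rate = (15 - 9) / -1 = -6.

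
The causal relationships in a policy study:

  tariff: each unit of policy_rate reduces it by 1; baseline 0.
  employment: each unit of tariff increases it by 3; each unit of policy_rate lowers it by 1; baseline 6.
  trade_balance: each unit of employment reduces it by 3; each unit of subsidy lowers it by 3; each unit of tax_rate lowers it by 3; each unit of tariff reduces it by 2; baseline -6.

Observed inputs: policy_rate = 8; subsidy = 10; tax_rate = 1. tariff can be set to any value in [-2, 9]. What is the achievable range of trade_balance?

Intervening on tariff fixes its value directly, overriding its dependence on policy_rate.
Substituting into the employment equation gives employment = 3*tariff - 2.
Substituting into the trade_balance equation gives trade_balance = -11*tariff - 33.
Linear in tariff, so extremes are at the endpoints: tariff = -2 gives trade_balance = -11; tariff = 9 gives trade_balance = -132.

-132 to -11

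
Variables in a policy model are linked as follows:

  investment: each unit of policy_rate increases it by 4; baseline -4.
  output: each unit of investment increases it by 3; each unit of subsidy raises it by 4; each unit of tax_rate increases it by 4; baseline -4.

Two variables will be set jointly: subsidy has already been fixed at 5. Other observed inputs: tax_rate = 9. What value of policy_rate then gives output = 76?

policy_rate = 3

With subsidy held at 5:
Substituting into the output equation gives output = 12*policy_rate + 40.
Solve 12*policy_rate + 40 = 76: policy_rate = (76 - 40) / 12 = 3.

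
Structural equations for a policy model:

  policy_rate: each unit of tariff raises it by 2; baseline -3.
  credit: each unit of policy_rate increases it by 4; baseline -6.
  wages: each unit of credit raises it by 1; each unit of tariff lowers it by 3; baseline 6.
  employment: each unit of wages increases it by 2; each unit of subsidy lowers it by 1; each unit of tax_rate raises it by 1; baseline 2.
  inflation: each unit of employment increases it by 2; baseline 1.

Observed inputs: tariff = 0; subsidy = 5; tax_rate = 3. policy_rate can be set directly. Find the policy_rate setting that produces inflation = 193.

policy_rate = 12

Intervening on policy_rate fixes its value directly, overriding its dependence on tariff.
Substituting into the wages equation gives wages = 4*policy_rate.
employment becomes 8*policy_rate.
So inflation = 16*policy_rate + 1.
Solve 16*policy_rate + 1 = 193: policy_rate = (193 - 1) / 16 = 12.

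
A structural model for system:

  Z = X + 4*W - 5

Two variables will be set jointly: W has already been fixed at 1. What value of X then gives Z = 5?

X = 6

With W held at 1:
Substituting into the Z equation gives Z = X - 1.
Solve X - 1 = 5: X = (5 + 1) / 1 = 6.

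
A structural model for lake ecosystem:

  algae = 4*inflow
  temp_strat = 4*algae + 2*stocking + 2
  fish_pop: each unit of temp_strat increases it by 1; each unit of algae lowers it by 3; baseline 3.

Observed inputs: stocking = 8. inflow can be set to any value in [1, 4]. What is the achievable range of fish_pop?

Substituting into the temp_strat equation gives temp_strat = 16*inflow + 18.
Substituting into the fish_pop equation gives fish_pop = 4*inflow + 21.
Linear in inflow, so extremes are at the endpoints: inflow = 1 gives fish_pop = 25; inflow = 4 gives fish_pop = 37.

25 to 37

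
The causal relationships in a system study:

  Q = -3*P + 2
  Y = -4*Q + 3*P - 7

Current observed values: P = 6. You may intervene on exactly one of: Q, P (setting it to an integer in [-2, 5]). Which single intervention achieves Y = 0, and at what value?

set P = 1

Intervening on Q: Y = -4*Q + 11. Reaching 0 requires Q = 11/4, not an integer.
Intervening on P: with other inputs at their observed values, Y = 15*P - 15. Solving for 0 gives P = 1, within [-2, 5].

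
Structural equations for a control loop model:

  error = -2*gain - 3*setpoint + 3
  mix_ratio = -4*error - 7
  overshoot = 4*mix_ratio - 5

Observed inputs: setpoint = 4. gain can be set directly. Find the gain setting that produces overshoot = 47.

Substituting into the error equation gives error = -2*gain - 9.
So mix_ratio = 8*gain + 29.
Substituting into the overshoot equation gives overshoot = 32*gain + 111.
Solve 32*gain + 111 = 47: gain = (47 - 111) / 32 = -2.

gain = -2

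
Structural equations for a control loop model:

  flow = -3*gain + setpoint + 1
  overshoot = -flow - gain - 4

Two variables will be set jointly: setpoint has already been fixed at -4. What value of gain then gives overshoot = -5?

With setpoint held at -4:
Substituting into the flow equation gives flow = -3*gain - 3.
Substituting into the overshoot equation gives overshoot = 2*gain - 1.
Solve 2*gain - 1 = -5: gain = (-5 + 1) / 2 = -2.

gain = -2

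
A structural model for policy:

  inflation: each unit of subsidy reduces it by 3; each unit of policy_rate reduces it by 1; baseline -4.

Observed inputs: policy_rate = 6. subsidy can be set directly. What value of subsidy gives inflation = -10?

Substituting into the inflation equation gives inflation = -3*subsidy - 10.
Solve -3*subsidy - 10 = -10: subsidy = (-10 + 10) / -3 = 0.

subsidy = 0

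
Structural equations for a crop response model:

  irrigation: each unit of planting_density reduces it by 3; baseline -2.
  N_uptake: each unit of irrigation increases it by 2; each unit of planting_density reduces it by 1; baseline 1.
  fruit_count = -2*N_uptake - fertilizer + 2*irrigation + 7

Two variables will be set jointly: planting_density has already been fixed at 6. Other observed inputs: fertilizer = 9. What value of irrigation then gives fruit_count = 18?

irrigation = -5

With planting_density held at 6:
Intervening on irrigation fixes its value directly, overriding its dependence on planting_density.
Substituting into the N_uptake equation gives N_uptake = 2*irrigation - 5.
So fruit_count = -2*irrigation + 8.
Solve -2*irrigation + 8 = 18: irrigation = (18 - 8) / -2 = -5.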